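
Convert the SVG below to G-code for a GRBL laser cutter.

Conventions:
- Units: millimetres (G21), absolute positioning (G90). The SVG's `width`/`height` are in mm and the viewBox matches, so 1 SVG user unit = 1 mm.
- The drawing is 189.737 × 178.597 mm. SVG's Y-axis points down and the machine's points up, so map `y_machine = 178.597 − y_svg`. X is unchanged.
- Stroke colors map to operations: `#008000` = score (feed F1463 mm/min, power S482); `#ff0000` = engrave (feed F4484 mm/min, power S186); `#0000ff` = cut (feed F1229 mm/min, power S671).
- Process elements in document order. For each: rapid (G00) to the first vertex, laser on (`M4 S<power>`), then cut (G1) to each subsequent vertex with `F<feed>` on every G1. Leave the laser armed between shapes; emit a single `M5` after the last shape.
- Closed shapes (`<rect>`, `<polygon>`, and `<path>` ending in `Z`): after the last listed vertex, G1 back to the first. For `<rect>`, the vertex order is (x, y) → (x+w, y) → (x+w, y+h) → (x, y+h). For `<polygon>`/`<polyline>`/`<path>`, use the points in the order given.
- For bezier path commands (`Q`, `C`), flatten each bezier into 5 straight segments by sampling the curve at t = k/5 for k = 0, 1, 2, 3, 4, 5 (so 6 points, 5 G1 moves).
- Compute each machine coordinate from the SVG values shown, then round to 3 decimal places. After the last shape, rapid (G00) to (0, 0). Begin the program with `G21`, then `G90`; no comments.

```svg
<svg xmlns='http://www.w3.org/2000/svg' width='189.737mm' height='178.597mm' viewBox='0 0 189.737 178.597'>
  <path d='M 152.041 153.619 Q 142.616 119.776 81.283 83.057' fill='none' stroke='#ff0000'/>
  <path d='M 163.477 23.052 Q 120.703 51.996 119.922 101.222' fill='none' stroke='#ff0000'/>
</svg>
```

viewBox `0 0 189.737 178.597` with mm width/height → 1 unit = 1 mm. Flip: y_m = 178.597 − y_svg.

**Shape 1** — `<path>` quadratic bezier, stroke `#ff0000` → engrave (S186, F4484). Control points (SVG): P0=(152.041,153.619), P1=(142.616,119.776), P2=(81.283,83.057); sampled at t=k/5. Machine vertices: (152.041,24.978) → (146.195,38.630) → (136.196,52.513) → (122.044,66.625) → (103.740,80.967) → (81.283,95.540). Open path.

**Shape 2** — `<path>` quadratic bezier, stroke `#ff0000` → engrave (S186, F4484). Control points (SVG): P0=(163.477,23.052), P1=(120.703,51.996), P2=(119.922,101.222); sampled at t=k/5. Machine vertices: (163.477,155.545) → (148.047,143.156) → (135.977,129.145) → (127.266,113.511) → (121.914,96.254) → (119.922,77.375). Open path.

G21
G90
G00 X152.041 Y24.978
M4 S186
G1 X146.195 Y38.630 F4484
G1 X136.196 Y52.513 F4484
G1 X122.044 Y66.625 F4484
G1 X103.740 Y80.967 F4484
G1 X81.283 Y95.540 F4484
G00 X163.477 Y155.545
M4 S186
G1 X148.047 Y143.156 F4484
G1 X135.977 Y129.145 F4484
G1 X127.266 Y113.511 F4484
G1 X121.914 Y96.254 F4484
G1 X119.922 Y77.375 F4484
M5
G00 X0.000 Y0.000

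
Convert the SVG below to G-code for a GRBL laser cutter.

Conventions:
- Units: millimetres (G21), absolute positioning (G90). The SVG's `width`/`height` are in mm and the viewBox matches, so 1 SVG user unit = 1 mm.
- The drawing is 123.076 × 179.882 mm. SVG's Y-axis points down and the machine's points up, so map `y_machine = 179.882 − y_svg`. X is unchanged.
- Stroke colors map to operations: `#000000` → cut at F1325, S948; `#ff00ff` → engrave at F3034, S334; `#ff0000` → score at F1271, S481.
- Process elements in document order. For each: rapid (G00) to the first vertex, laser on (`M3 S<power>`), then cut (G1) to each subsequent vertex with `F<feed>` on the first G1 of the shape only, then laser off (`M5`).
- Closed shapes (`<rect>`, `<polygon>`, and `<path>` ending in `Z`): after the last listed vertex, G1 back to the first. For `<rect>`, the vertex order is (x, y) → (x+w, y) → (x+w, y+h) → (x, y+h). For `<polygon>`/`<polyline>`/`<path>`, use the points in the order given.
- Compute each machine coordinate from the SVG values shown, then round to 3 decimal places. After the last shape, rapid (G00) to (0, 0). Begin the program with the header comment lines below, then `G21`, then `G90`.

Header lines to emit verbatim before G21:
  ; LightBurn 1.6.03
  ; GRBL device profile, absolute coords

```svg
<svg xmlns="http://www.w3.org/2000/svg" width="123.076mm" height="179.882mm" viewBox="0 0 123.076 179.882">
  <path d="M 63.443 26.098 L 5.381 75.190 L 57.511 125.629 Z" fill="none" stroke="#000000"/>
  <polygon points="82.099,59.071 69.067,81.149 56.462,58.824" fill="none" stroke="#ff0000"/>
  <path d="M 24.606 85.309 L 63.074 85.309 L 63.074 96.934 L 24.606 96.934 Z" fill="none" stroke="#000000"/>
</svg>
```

; LightBurn 1.6.03
; GRBL device profile, absolute coords
G21
G90
G00 X63.443 Y153.784
M3 S948
G1 X5.381 Y104.692 F1325
G1 X57.511 Y54.253
G1 X63.443 Y153.784
M5
G00 X82.099 Y120.811
M3 S481
G1 X69.067 Y98.733 F1271
G1 X56.462 Y121.058
G1 X82.099 Y120.811
M5
G00 X24.606 Y94.573
M3 S948
G1 X63.074 Y94.573 F1325
G1 X63.074 Y82.948
G1 X24.606 Y82.948
G1 X24.606 Y94.573
M5
G00 X0.000 Y0.000

viewBox `0 0 123.076 179.882` with mm width/height → 1 unit = 1 mm. Flip: y_m = 179.882 − y_svg.

**Shape 1** — `<path>` closed polygon, stroke `#000000` → cut (S948, F1325). Machine vertices: (63.443,153.784) → (5.381,104.692) → (57.511,54.253) → (63.443,153.784). Closed: final G1 returns to the first vertex.

**Shape 2** — `<polygon>` regular polygon, stroke `#ff0000` → score (S481, F1271). Machine vertices: (82.099,120.811) → (69.067,98.733) → (56.462,121.058) → (82.099,120.811). Closed: final G1 returns to the first vertex.

**Shape 3** — `<path>` rectangle, stroke `#000000` → cut (S948, F1325). Machine vertices: (24.606,94.573) → (63.074,94.573) → (63.074,82.948) → (24.606,82.948) → (24.606,94.573). Closed: final G1 returns to the first vertex.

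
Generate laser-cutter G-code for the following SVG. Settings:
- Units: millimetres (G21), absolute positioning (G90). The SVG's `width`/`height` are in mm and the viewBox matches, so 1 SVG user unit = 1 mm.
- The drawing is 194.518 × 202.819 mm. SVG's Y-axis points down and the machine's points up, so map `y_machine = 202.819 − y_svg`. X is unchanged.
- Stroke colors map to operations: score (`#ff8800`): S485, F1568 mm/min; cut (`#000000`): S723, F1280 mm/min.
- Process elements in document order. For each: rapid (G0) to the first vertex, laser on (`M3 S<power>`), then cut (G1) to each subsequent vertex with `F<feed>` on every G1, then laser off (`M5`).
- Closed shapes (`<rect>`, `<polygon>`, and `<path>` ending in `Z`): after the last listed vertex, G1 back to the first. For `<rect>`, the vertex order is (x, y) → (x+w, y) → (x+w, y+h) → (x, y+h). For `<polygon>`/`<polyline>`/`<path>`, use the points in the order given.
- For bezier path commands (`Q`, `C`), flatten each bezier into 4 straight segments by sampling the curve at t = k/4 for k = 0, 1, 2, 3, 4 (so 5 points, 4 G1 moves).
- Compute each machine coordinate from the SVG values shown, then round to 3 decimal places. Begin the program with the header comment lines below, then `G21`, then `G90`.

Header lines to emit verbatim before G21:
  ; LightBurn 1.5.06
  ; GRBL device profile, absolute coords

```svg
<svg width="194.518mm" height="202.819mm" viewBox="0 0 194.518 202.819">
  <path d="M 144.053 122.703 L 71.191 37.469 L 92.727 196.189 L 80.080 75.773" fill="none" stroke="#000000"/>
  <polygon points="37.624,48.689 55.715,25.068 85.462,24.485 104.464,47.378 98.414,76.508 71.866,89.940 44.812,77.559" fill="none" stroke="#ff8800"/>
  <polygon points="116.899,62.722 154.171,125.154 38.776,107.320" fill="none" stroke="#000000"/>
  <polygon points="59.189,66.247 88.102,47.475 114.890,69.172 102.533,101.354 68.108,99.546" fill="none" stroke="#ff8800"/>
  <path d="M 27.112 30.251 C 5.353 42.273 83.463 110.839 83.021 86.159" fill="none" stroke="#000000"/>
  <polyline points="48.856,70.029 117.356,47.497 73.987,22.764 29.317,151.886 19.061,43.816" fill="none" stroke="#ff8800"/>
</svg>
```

; LightBurn 1.5.06
; GRBL device profile, absolute coords
G21
G90
G0 X144.053 Y80.116
M3 S723
G1 X71.191 Y165.350 F1280
G1 X92.727 Y6.630 F1280
G1 X80.080 Y127.046 F1280
M5
G0 X37.624 Y154.130
M3 S485
G1 X55.715 Y177.751 F1568
G1 X85.462 Y178.334 F1568
G1 X104.464 Y155.441 F1568
G1 X98.414 Y126.311 F1568
G1 X71.866 Y112.879 F1568
G1 X44.812 Y125.260 F1568
G1 X37.624 Y154.130 F1568
M5
G0 X116.899 Y140.097
M3 S723
G1 X154.171 Y77.665 F1280
G1 X38.776 Y95.499 F1280
G1 X116.899 Y140.097 F1280
M5
G0 X59.189 Y136.572
M3 S485
G1 X88.102 Y155.344 F1568
G1 X114.890 Y133.647 F1568
G1 X102.533 Y101.465 F1568
G1 X68.108 Y103.273 F1568
G1 X59.189 Y136.572 F1568
M5
G0 X27.112 Y172.568
M3 S723
G1 X26.730 Y155.290 F1280
G1 X47.073 Y130.851 F1280
G1 X71.412 Y113.293 F1280
G1 X83.021 Y116.660 F1280
M5
G0 X48.856 Y132.790
M3 S485
G1 X117.356 Y155.322 F1568
G1 X73.987 Y180.055 F1568
G1 X29.317 Y50.933 F1568
G1 X19.061 Y159.003 F1568
M5

viewBox `0 0 194.518 202.819` with mm width/height → 1 unit = 1 mm. Flip: y_m = 202.819 − y_svg.

**Shape 1** — `<path>` open polyline, stroke `#000000` → cut (S723, F1280). Machine vertices: (144.053,80.116) → (71.191,165.350) → (92.727,6.630) → (80.080,127.046). Open path.

**Shape 2** — `<polygon>` regular polygon, stroke `#ff8800` → score (S485, F1568). Machine vertices: (37.624,154.130) → (55.715,177.751) → (85.462,178.334) → (104.464,155.441) → (98.414,126.311) → (71.866,112.879) → (44.812,125.260) → (37.624,154.130). Closed: final G1 returns to the first vertex.

**Shape 3** — `<polygon>` closed polygon, stroke `#000000` → cut (S723, F1280). Machine vertices: (116.899,140.097) → (154.171,77.665) → (38.776,95.499) → (116.899,140.097). Closed: final G1 returns to the first vertex.

**Shape 4** — `<polygon>` regular polygon, stroke `#ff8800` → score (S485, F1568). Machine vertices: (59.189,136.572) → (88.102,155.344) → (114.890,133.647) → (102.533,101.465) → (68.108,103.273) → (59.189,136.572). Closed: final G1 returns to the first vertex.

**Shape 5** — `<path>` cubic bezier, stroke `#000000` → cut (S723, F1280). Control points (SVG): P0=(27.112,30.251), P1=(5.353,42.273), P2=(83.463,110.839), P3=(83.021,86.159); sampled at t=k/4. Machine vertices: (27.112,172.568) → (26.730,155.290) → (47.073,130.851) → (71.412,113.293) → (83.021,116.660). Open path.

**Shape 6** — `<polyline>` open polyline, stroke `#ff8800` → score (S485, F1568). Machine vertices: (48.856,132.790) → (117.356,155.322) → (73.987,180.055) → (29.317,50.933) → (19.061,159.003). Open path.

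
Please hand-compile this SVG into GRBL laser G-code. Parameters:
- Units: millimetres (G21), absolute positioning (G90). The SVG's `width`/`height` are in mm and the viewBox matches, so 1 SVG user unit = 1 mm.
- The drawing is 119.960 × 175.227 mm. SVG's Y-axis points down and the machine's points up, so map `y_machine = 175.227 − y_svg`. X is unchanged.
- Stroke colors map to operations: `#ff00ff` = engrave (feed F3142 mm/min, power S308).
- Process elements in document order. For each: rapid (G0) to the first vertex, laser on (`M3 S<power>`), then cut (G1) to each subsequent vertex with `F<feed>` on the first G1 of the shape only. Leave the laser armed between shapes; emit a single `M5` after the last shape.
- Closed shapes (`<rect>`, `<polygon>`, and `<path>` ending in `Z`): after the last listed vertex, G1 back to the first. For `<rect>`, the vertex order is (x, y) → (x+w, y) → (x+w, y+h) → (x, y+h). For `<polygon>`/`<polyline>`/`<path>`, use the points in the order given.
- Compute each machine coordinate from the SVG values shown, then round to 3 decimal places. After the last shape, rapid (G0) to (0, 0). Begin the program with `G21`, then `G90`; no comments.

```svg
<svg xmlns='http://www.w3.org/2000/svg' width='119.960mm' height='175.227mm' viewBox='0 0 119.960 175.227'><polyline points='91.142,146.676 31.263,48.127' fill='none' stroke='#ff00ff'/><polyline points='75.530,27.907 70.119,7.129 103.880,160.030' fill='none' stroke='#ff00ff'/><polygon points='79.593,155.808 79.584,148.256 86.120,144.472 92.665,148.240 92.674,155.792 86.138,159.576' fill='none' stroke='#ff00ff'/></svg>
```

G21
G90
G0 X91.142 Y28.551
M3 S308
G1 X31.263 Y127.100 F3142
G0 X75.530 Y147.320
M3 S308
G1 X70.119 Y168.098 F3142
G1 X103.880 Y15.197
G0 X79.593 Y19.419
M3 S308
G1 X79.584 Y26.971 F3142
G1 X86.120 Y30.755
G1 X92.665 Y26.987
G1 X92.674 Y19.435
G1 X86.138 Y15.651
G1 X79.593 Y19.419
M5
G0 X0.000 Y0.000

1 u = 1 mm; y_m = 175.227 − y.

[1] `<polyline>` line segment, #ff00ff→engrave S308 F3142: (91.142,28.551) → (31.263,127.100)

[2] `<polyline>` open polyline, #ff00ff→engrave S308 F3142: (75.530,147.320) → (70.119,168.098) → (103.880,15.197)

[3] `<polygon>` regular polygon, #ff00ff→engrave S308 F3142: (79.593,19.419) → (79.584,26.971) → (86.120,30.755) → (92.665,26.987) → (92.674,19.435) → (86.138,15.651) → (79.593,19.419) (closed)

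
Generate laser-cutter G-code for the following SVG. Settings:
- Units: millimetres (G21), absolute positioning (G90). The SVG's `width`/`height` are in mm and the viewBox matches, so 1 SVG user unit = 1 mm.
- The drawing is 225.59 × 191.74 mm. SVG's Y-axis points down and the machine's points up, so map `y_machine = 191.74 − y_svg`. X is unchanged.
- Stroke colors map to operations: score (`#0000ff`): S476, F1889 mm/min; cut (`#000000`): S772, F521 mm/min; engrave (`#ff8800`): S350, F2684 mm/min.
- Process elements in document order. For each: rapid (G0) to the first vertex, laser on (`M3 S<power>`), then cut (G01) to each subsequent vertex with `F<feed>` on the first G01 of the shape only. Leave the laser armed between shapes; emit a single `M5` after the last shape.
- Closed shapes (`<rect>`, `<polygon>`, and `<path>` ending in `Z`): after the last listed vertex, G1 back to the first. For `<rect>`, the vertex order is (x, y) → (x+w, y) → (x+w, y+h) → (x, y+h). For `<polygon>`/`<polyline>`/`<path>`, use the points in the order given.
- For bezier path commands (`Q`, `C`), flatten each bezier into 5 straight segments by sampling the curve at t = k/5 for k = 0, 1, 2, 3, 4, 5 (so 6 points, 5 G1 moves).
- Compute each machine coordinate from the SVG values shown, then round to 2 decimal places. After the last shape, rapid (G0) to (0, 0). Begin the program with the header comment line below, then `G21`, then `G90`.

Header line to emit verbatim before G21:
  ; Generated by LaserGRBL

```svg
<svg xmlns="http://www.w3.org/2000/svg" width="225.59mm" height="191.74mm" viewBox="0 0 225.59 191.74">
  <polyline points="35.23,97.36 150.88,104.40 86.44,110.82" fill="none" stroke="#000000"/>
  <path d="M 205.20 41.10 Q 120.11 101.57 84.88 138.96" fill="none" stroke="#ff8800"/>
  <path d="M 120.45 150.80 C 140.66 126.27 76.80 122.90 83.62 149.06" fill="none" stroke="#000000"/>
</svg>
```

; Generated by LaserGRBL
G21
G90
G0 X35.23 Y94.38
M3 S772
G01 X150.88 Y87.34 F521
G01 X86.44 Y80.92
G0 X205.20 Y150.64
M3 S350
G01 X173.16 Y127.38 F2684
G01 X145.11 Y105.96
G01 X121.04 Y86.38
G01 X100.97 Y68.66
G01 X84.88 Y52.78
G0 X120.45 Y40.94
M3 S772
G01 X123.73 Y53.05 F521
G01 X114.25 Y59.68
G01 X99.46 Y60.43
G01 X86.77 Y54.90
G01 X83.62 Y42.68
M5
G0 X0.00 Y0.00

1 u = 1 mm; y_m = 191.74 − y.

[1] `<polyline>` open polyline, #000000→cut S772 F521: (35.23,94.38) → (150.88,87.34) → (86.44,80.92)

[2] `<path>` quadratic bezier, #ff8800→engrave S350 F2684: (205.20,150.64) → (173.16,127.38) → (145.11,105.96) → (121.04,86.38) → (100.97,68.66) → (84.88,52.78)

[3] `<path>` cubic bezier, #000000→cut S772 F521: (120.45,40.94) → (123.73,53.05) → (114.25,59.68) → (99.46,60.43) → (86.77,54.90) → (83.62,42.68)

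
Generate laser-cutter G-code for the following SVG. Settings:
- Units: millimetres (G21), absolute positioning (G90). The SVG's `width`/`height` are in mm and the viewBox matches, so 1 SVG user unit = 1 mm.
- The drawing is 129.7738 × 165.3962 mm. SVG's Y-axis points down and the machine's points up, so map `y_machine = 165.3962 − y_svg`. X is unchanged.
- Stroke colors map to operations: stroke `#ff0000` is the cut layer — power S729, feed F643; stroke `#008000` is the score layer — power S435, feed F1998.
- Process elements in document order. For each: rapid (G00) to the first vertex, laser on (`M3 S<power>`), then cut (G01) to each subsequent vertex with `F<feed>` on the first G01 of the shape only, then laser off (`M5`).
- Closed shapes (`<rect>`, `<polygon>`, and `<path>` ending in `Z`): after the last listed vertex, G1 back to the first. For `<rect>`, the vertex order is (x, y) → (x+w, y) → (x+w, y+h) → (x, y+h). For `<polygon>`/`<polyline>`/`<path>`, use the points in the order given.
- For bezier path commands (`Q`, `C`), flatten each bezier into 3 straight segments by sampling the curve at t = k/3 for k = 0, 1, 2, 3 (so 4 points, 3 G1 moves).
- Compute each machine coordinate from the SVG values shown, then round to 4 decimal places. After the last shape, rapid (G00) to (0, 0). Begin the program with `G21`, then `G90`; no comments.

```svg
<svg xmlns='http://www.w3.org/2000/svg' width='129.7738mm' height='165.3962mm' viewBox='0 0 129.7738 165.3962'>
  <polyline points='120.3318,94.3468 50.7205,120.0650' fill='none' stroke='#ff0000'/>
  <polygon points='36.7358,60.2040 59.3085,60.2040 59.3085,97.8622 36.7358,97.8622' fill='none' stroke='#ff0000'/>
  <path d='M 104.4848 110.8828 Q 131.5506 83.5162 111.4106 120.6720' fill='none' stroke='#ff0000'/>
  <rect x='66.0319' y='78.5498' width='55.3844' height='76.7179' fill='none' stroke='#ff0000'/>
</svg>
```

Since the viewBox matches the mm dimensions, user units are millimetres directly. The only transform is the Y-flip y_m = 165.3962 − y_svg.

Shape 1 is a line segment drawn with `<polyline>`. Its stroke #ff0000 means cut at S729, F643. After flipping Y the toolpath is (120.3318,71.0494) → (50.7205,45.3312).

Shape 2 is a rectangle drawn with `<polygon>`. Its stroke #ff0000 means cut at S729, F643. After flipping Y the toolpath is (36.7358,105.1922) → (59.3085,105.1922) → (59.3085,67.5340) → (36.7358,67.5340) → (36.7358,105.1922), returning to the start.

Shape 3 is a quadratic bezier drawn with `<path>`. Its stroke #ff0000 means cut at S729, F643. After flipping Y the toolpath is (104.4848,54.5134) → (117.2836,65.5886) → (119.5922,62.3256) → (111.4106,44.7242).

Shape 4 is a rectangle drawn with `<rect>`. Its stroke #ff0000 means cut at S729, F643. After flipping Y the toolpath is (66.0319,86.8464) → (121.4163,86.8464) → (121.4163,10.1285) → (66.0319,10.1285) → (66.0319,86.8464), returning to the start.

G21
G90
G00 X120.3318 Y71.0494
M3 S729
G01 X50.7205 Y45.3312 F643
M5
G00 X36.7358 Y105.1922
M3 S729
G01 X59.3085 Y105.1922 F643
G01 X59.3085 Y67.5340
G01 X36.7358 Y67.5340
G01 X36.7358 Y105.1922
M5
G00 X104.4848 Y54.5134
M3 S729
G01 X117.2836 Y65.5886 F643
G01 X119.5922 Y62.3256
G01 X111.4106 Y44.7242
M5
G00 X66.0319 Y86.8464
M3 S729
G01 X121.4163 Y86.8464 F643
G01 X121.4163 Y10.1285
G01 X66.0319 Y10.1285
G01 X66.0319 Y86.8464
M5
G00 X0.0000 Y0.0000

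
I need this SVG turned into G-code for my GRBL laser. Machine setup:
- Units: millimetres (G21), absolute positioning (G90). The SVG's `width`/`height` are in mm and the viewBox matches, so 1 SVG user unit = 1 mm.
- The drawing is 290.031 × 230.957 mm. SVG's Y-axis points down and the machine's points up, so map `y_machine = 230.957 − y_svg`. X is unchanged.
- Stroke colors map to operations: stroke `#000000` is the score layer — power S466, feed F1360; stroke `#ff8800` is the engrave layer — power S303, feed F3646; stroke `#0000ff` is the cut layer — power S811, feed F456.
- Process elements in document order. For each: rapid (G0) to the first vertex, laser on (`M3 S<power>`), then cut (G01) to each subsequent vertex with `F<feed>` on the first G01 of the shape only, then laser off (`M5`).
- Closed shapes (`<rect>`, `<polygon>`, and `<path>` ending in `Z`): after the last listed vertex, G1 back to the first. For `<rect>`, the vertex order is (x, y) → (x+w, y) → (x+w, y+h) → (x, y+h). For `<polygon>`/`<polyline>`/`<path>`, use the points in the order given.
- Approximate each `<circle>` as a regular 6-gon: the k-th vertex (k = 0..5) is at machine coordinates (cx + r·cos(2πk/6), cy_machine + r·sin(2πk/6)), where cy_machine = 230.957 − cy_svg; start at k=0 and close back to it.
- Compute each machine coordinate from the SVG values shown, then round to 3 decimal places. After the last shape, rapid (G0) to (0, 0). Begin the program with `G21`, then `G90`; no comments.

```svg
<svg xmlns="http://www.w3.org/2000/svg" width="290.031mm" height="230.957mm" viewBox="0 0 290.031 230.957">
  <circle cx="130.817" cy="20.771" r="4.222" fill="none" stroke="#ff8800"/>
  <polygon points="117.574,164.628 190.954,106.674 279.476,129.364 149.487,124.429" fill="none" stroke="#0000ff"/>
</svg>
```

G21
G90
G0 X135.039 Y210.186
M3 S303
G01 X132.928 Y213.842 F3646
G01 X128.706 Y213.842
G01 X126.595 Y210.186
G01 X128.706 Y206.530
G01 X132.928 Y206.530
G01 X135.039 Y210.186
M5
G0 X117.574 Y66.329
M3 S811
G01 X190.954 Y124.283 F456
G01 X279.476 Y101.593
G01 X149.487 Y106.528
G01 X117.574 Y66.329
M5
G0 X0.000 Y0.000

viewBox `0 0 290.031 230.957` with mm width/height → 1 unit = 1 mm. Flip: y_m = 230.957 − y_svg.

**Shape 1** — `<circle>` circle, stroke `#ff8800` → engrave (S303, F3646). Machine vertices: (135.039,210.186) → (132.928,213.842) → (128.706,213.842) → (126.595,210.186) → (128.706,206.530) → (132.928,206.530) → (135.039,210.186). Closed: final G1 returns to the first vertex.

**Shape 2** — `<polygon>` closed polygon, stroke `#0000ff` → cut (S811, F456). Machine vertices: (117.574,66.329) → (190.954,124.283) → (279.476,101.593) → (149.487,106.528) → (117.574,66.329). Closed: final G1 returns to the first vertex.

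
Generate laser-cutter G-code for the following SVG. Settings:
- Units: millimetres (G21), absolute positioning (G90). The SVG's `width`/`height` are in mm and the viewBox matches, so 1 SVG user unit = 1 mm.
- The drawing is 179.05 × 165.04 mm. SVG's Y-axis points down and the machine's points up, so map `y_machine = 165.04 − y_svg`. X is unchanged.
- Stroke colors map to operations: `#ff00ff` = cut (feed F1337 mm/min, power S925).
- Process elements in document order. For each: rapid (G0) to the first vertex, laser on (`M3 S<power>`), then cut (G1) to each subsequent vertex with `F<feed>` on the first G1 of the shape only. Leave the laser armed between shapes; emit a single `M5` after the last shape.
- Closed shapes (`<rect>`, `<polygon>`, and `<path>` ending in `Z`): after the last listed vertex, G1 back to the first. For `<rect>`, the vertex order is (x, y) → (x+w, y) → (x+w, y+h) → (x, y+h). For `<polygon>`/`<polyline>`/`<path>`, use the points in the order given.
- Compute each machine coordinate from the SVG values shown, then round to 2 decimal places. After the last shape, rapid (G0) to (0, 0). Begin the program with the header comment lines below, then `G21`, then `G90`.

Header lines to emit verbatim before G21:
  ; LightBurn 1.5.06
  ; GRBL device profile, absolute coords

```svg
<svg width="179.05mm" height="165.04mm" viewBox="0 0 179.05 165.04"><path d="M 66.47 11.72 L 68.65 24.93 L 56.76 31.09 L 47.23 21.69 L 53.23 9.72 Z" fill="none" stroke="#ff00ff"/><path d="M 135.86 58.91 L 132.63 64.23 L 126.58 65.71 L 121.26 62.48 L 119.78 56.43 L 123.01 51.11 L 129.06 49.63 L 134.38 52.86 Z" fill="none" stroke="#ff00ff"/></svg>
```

; LightBurn 1.5.06
; GRBL device profile, absolute coords
G21
G90
G0 X66.47 Y153.32
M3 S925
G1 X68.65 Y140.11 F1337
G1 X56.76 Y133.95
G1 X47.23 Y143.35
G1 X53.23 Y155.32
G1 X66.47 Y153.32
G0 X135.86 Y106.13
M3 S925
G1 X132.63 Y100.81 F1337
G1 X126.58 Y99.33
G1 X121.26 Y102.56
G1 X119.78 Y108.61
G1 X123.01 Y113.93
G1 X129.06 Y115.41
G1 X134.38 Y112.18
G1 X135.86 Y106.13
M5
G0 X0.00 Y0.00

1 u = 1 mm; y_m = 165.04 − y.

[1] `<path>` regular polygon, #ff00ff→cut S925 F1337: (66.47,153.32) → (68.65,140.11) → (56.76,133.95) → (47.23,143.35) → (53.23,155.32) → (66.47,153.32) (closed)

[2] `<path>` regular polygon, #ff00ff→cut S925 F1337: (135.86,106.13) → (132.63,100.81) → (126.58,99.33) → (121.26,102.56) → (119.78,108.61) → (123.01,113.93) → (129.06,115.41) → (134.38,112.18) → (135.86,106.13) (closed)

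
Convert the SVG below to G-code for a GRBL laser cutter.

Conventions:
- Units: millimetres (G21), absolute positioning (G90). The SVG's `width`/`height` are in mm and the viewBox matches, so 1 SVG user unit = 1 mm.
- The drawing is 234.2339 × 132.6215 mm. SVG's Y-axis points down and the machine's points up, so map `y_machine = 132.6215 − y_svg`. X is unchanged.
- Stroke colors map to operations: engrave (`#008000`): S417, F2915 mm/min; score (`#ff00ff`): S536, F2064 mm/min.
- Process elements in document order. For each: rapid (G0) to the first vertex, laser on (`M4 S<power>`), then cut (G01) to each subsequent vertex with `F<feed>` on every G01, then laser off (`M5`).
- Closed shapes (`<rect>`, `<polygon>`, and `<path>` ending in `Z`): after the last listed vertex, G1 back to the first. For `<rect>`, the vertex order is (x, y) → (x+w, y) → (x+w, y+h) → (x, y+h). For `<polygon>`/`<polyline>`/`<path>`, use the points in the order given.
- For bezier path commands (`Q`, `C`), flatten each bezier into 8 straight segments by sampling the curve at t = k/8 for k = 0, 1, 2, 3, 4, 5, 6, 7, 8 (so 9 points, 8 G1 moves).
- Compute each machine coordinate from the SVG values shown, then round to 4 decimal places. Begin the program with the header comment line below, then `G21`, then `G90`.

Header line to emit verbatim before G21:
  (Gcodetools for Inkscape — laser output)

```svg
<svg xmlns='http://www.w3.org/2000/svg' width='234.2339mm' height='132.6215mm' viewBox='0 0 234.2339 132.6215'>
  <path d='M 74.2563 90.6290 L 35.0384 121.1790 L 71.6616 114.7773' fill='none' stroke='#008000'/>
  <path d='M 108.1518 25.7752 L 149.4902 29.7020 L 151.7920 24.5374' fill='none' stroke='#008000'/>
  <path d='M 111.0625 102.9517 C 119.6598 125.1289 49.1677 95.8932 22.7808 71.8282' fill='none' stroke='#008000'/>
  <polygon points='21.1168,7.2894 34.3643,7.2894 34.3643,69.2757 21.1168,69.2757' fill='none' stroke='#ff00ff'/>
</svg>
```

(Gcodetools for Inkscape — laser output)
G21
G90
G0 X74.2563 Y41.9925
M4 S417
G01 X35.0384 Y11.4425 F2915
G01 X71.6616 Y17.8442 F2915
M5
G0 X108.1518 Y106.8463
M4 S417
G01 X149.4902 Y102.9195 F2915
G01 X151.7920 Y108.0841 F2915
M5
G0 X111.0625 Y29.6698
M4 S417
G01 X110.8198 Y23.6528 F2915
G01 X104.6061 Y21.7927 F2915
G01 X93.8652 Y23.4264 F2915
G01 X80.0407 Y27.8907 F2915
G01 X64.5764 Y34.5227 F2915
G01 X48.9158 Y42.6592 F2915
G01 X34.5027 Y51.6371 F2915
G01 X22.7808 Y60.7933 F2915
M5
G0 X21.1168 Y125.3321
M4 S536
G01 X34.3643 Y125.3321 F2064
G01 X34.3643 Y63.3458 F2064
G01 X21.1168 Y63.3458 F2064
G01 X21.1168 Y125.3321 F2064
M5

viewBox `0 0 234.2339 132.6215` with mm width/height → 1 unit = 1 mm. Flip: y_m = 132.6215 − y_svg.

**Shape 1** — `<path>` open polyline, stroke `#008000` → engrave (S417, F2915). Machine vertices: (74.2563,41.9925) → (35.0384,11.4425) → (71.6616,17.8442). Open path.

**Shape 2** — `<path>` open polyline, stroke `#008000` → engrave (S417, F2915). Machine vertices: (108.1518,106.8463) → (149.4902,102.9195) → (151.7920,108.0841). Open path.

**Shape 3** — `<path>` cubic bezier, stroke `#008000` → engrave (S417, F2915). Control points (SVG): P0=(111.0625,102.9517), P1=(119.6598,125.1289), P2=(49.1677,95.8932), P3=(22.7808,71.8282); sampled at t=k/8. Machine vertices: (111.0625,29.6698) → (110.8198,23.6528) → (104.6061,21.7927) → (93.8652,23.4264) → (80.0407,27.8907) → (64.5764,34.5227) → (48.9158,42.6592) → (34.5027,51.6371) → (22.7808,60.7933). Open path.

**Shape 4** — `<polygon>` rectangle, stroke `#ff00ff` → score (S536, F2064). Machine vertices: (21.1168,125.3321) → (34.3643,125.3321) → (34.3643,63.3458) → (21.1168,63.3458) → (21.1168,125.3321). Closed: final G1 returns to the first vertex.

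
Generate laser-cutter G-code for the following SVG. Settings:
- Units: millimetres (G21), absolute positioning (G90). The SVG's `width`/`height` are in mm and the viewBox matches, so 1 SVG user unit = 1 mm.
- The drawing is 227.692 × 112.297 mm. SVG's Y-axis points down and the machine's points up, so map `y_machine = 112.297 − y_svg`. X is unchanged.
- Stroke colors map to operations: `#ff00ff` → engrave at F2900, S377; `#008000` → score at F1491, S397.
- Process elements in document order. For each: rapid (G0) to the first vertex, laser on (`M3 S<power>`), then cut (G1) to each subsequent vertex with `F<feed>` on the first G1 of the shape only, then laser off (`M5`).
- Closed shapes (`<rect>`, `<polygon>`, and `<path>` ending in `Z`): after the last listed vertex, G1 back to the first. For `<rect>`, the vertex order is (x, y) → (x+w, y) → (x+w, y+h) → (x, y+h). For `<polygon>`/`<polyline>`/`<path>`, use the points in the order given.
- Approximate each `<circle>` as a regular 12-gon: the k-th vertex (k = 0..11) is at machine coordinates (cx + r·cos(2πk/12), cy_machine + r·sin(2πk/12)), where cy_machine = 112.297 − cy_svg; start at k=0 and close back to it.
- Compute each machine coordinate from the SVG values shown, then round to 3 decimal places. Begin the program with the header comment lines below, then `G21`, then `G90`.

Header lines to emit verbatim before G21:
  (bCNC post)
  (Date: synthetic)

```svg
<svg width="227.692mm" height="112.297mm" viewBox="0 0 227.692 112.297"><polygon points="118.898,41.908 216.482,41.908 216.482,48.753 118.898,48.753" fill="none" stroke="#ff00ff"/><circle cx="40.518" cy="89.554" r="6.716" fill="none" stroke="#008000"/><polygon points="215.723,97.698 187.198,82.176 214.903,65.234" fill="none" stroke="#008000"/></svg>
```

Since the viewBox matches the mm dimensions, user units are millimetres directly. The only transform is the Y-flip y_m = 112.297 − y_svg.

Shape 1 is a rectangle drawn with `<polygon>`. Its stroke #ff00ff means engrave at S377, F2900. After flipping Y the toolpath is (118.898,70.389) → (216.482,70.389) → (216.482,63.544) → (118.898,63.544) → (118.898,70.389), returning to the start.

Shape 2 is a circle drawn with `<circle>`. Its stroke #008000 means score at S397, F1491. After flipping Y the toolpath is (47.234,22.743) → (46.334,26.101) → (43.876,28.559) → (40.518,29.459) → (37.160,28.559) → (34.702,26.101) → (33.802,22.743) → (34.702,19.385) → (37.160,16.927) → (40.518,16.027) → (43.876,16.927) → (46.334,19.385) → (47.234,22.743), returning to the start.

Shape 3 is a regular polygon drawn with `<polygon>`. Its stroke #008000 means score at S397, F1491. After flipping Y the toolpath is (215.723,14.599) → (187.198,30.121) → (214.903,47.063) → (215.723,14.599), returning to the start.

(bCNC post)
(Date: synthetic)
G21
G90
G0 X118.898 Y70.389
M3 S377
G1 X216.482 Y70.389 F2900
G1 X216.482 Y63.544
G1 X118.898 Y63.544
G1 X118.898 Y70.389
M5
G0 X47.234 Y22.743
M3 S397
G1 X46.334 Y26.101 F1491
G1 X43.876 Y28.559
G1 X40.518 Y29.459
G1 X37.160 Y28.559
G1 X34.702 Y26.101
G1 X33.802 Y22.743
G1 X34.702 Y19.385
G1 X37.160 Y16.927
G1 X40.518 Y16.027
G1 X43.876 Y16.927
G1 X46.334 Y19.385
G1 X47.234 Y22.743
M5
G0 X215.723 Y14.599
M3 S397
G1 X187.198 Y30.121 F1491
G1 X214.903 Y47.063
G1 X215.723 Y14.599
M5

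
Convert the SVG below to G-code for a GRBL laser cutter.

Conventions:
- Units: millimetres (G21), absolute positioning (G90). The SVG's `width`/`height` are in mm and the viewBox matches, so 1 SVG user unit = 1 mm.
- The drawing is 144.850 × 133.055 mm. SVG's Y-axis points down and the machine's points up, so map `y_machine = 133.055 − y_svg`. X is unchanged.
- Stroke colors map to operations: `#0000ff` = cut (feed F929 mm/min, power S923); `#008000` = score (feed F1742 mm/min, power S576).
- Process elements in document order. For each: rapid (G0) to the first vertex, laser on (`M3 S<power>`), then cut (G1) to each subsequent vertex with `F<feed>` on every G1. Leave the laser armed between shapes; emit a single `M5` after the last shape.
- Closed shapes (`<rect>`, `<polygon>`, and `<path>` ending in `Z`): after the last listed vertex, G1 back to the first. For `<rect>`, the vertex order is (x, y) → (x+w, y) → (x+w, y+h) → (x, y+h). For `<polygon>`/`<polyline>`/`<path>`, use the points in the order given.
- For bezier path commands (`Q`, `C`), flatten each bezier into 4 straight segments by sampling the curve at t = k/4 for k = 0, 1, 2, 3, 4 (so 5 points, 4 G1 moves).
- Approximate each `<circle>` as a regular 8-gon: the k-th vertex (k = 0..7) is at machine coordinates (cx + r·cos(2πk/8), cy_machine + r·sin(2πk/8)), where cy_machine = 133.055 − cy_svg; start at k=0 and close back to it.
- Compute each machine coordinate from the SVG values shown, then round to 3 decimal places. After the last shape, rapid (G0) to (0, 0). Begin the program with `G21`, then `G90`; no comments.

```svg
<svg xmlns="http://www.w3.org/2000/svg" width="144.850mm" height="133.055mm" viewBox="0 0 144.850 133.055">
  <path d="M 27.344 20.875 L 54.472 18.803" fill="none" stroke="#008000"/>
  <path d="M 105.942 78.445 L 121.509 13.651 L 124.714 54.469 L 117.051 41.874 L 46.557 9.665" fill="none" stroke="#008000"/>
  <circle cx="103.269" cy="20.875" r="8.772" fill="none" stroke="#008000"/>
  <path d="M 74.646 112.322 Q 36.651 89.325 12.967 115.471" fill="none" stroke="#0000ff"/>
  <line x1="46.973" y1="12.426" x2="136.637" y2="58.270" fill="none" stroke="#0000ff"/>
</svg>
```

G21
G90
G0 X27.344 Y112.180
M3 S576
G1 X54.472 Y114.252 F1742
G0 X105.942 Y54.610
M3 S576
G1 X121.509 Y119.404 F1742
G1 X124.714 Y78.586 F1742
G1 X117.051 Y91.181 F1742
G1 X46.557 Y123.390 F1742
G0 X112.041 Y112.180
M3 S576
G1 X109.472 Y118.383 F1742
G1 X103.269 Y120.952 F1742
G1 X97.066 Y118.383 F1742
G1 X94.497 Y112.180 F1742
G1 X97.066 Y105.977 F1742
G1 X103.269 Y103.408 F1742
G1 X109.472 Y105.977 F1742
G1 X112.041 Y112.180 F1742
G0 X74.646 Y20.733
M3 S923
G1 X56.543 Y29.160 F929
G1 X40.229 Y31.444 F929
G1 X25.703 Y27.586 F929
G1 X12.967 Y17.584 F929
G0 X46.973 Y120.629
M3 S923
G1 X136.637 Y74.785 F929
M5
G0 X0.000 Y0.000

1 u = 1 mm; y_m = 133.055 − y.

[1] `<path>` line segment, #008000→score S576 F1742: (27.344,112.180) → (54.472,114.252)

[2] `<path>` open polyline, #008000→score S576 F1742: (105.942,54.610) → (121.509,119.404) → (124.714,78.586) → (117.051,91.181) → (46.557,123.390)

[3] `<circle>` circle, #008000→score S576 F1742: (112.041,112.180) → (109.472,118.383) → (103.269,120.952) → (97.066,118.383) → (94.497,112.180) → (97.066,105.977) → (103.269,103.408) → (109.472,105.977) → (112.041,112.180) (closed)

[4] `<path>` quadratic bezier, #0000ff→cut S923 F929: (74.646,20.733) → (56.543,29.160) → (40.229,31.444) → (25.703,27.586) → (12.967,17.584)

[5] `<line>` line segment, #0000ff→cut S923 F929: (46.973,120.629) → (136.637,74.785)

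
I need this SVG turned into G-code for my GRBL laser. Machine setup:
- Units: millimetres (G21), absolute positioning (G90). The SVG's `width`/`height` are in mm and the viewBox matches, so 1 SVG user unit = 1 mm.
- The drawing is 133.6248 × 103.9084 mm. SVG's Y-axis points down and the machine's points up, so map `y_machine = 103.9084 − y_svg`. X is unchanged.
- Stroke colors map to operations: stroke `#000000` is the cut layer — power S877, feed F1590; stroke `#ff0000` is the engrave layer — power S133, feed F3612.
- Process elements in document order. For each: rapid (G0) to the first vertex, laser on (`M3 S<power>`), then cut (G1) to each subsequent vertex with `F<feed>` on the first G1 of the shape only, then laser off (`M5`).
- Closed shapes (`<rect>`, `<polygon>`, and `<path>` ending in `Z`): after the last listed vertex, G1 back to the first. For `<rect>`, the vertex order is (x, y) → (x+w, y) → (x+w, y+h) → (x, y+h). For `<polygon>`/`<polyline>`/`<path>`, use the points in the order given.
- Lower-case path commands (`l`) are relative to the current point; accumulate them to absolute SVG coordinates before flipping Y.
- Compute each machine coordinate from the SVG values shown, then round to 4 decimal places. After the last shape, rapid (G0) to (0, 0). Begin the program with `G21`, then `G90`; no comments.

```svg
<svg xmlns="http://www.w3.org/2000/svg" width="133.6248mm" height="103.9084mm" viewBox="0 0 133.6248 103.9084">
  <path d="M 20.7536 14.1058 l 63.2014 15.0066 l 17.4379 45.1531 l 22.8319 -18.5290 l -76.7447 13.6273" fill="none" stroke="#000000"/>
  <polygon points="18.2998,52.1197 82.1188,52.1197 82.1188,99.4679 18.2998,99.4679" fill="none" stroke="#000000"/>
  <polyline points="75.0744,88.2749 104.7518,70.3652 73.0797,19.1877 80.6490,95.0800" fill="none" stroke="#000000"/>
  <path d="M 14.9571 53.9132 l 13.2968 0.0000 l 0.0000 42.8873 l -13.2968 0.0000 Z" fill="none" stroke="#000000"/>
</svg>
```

viewBox `0 0 133.6248 103.9084` with mm width/height → 1 unit = 1 mm. Flip: y_m = 103.9084 − y_svg.

**Shape 1** — `<path>` open polyline, stroke `#000000` → cut (S877, F1590). Machine vertices: (20.7536,89.8026) → (83.9550,74.7960) → (101.3929,29.6429) → (124.2248,48.1719) → (47.4801,34.5446). Open path.

**Shape 2** — `<polygon>` rectangle, stroke `#000000` → cut (S877, F1590). Machine vertices: (18.2998,51.7887) → (82.1188,51.7887) → (82.1188,4.4405) → (18.2998,4.4405) → (18.2998,51.7887). Closed: final G1 returns to the first vertex.

**Shape 3** — `<polyline>` open polyline, stroke `#000000` → cut (S877, F1590). Machine vertices: (75.0744,15.6335) → (104.7518,33.5432) → (73.0797,84.7207) → (80.6490,8.8284). Open path.

**Shape 4** — `<path>` rectangle, stroke `#000000` → cut (S877, F1590). Machine vertices: (14.9571,49.9952) → (28.2539,49.9952) → (28.2539,7.1079) → (14.9571,7.1079) → (14.9571,49.9952). Closed: final G1 returns to the first vertex.

G21
G90
G0 X20.7536 Y89.8026
M3 S877
G1 X83.9550 Y74.7960 F1590
G1 X101.3929 Y29.6429
G1 X124.2248 Y48.1719
G1 X47.4801 Y34.5446
M5
G0 X18.2998 Y51.7887
M3 S877
G1 X82.1188 Y51.7887 F1590
G1 X82.1188 Y4.4405
G1 X18.2998 Y4.4405
G1 X18.2998 Y51.7887
M5
G0 X75.0744 Y15.6335
M3 S877
G1 X104.7518 Y33.5432 F1590
G1 X73.0797 Y84.7207
G1 X80.6490 Y8.8284
M5
G0 X14.9571 Y49.9952
M3 S877
G1 X28.2539 Y49.9952 F1590
G1 X28.2539 Y7.1079
G1 X14.9571 Y7.1079
G1 X14.9571 Y49.9952
M5
G0 X0.0000 Y0.0000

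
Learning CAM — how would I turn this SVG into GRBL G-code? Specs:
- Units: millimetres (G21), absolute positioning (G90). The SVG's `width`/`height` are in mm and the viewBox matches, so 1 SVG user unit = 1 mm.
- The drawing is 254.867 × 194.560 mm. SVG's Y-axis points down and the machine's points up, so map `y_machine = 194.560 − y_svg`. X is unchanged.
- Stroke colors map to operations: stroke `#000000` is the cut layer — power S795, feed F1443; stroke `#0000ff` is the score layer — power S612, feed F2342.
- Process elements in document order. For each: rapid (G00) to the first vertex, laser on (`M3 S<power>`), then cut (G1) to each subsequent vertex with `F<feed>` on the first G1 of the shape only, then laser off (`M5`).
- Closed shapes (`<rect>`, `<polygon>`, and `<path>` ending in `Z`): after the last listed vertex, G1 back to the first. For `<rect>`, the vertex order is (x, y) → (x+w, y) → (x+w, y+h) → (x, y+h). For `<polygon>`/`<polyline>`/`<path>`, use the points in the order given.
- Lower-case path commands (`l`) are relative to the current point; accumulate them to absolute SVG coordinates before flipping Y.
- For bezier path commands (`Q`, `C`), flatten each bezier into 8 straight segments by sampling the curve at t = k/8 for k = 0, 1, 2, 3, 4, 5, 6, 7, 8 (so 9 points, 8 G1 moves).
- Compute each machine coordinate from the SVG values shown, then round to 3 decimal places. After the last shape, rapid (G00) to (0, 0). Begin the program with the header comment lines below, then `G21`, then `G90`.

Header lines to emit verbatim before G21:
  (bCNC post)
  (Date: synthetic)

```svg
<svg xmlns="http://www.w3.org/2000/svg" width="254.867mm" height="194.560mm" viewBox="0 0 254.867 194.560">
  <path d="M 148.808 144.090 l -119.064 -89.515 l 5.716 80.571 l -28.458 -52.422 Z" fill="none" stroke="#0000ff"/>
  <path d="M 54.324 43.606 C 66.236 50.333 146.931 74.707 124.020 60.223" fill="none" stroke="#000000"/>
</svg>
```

(bCNC post)
(Date: synthetic)
G21
G90
G00 X148.808 Y50.470
M3 S612
G1 X29.744 Y139.985 F2342
G1 X35.460 Y59.414
G1 X7.002 Y111.836
G1 X148.808 Y50.470
M5
G00 X54.324 Y150.954
M3 S795
G1 X61.679 Y147.715 F1443
G1 X73.461 Y143.483
G1 X87.652 Y138.921
G1 X102.231 Y134.691
G1 X115.177 Y131.456
G1 X124.471 Y129.877
G1 X128.092 Y130.617
G1 X124.020 Y134.337
M5
G00 X0.000 Y0.000

Since the viewBox matches the mm dimensions, user units are millimetres directly. The only transform is the Y-flip y_m = 194.560 − y_svg.

Shape 1 is a closed polygon drawn with `<path>`. Its stroke #0000ff means score at S612, F2342. After flipping Y the toolpath is (148.808,50.470) → (29.744,139.985) → (35.460,59.414) → (7.002,111.836) → (148.808,50.470), returning to the start.

Shape 2 is a cubic bezier drawn with `<path>`. Its stroke #000000 means cut at S795, F1443. After flipping Y the toolpath is (54.324,150.954) → (61.679,147.715) → (73.461,143.483) → (87.652,138.921) → (102.231,134.691) → (115.177,131.456) → (124.471,129.877) → (128.092,130.617) → (124.020,134.337).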